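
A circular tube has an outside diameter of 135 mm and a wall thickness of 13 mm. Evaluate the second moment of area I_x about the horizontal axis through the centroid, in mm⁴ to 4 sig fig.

Treat the section as a set of non-overlapping primitives; coordinates are from the bounding-box lower-left.
Outer circle: ⌀135, A = 14313.9 mm², y = 67.5 mm, Ī = 16 304 406 mm⁴.
Bore (subtracted): ⌀109, A = 9331.32 mm², y = 67.5 mm, Ī = 6 929 085 mm⁴.
By symmetry the centroid is at mid-height, ȳ = 67.5 mm.
All pieces are centred on the horizontal axis through the centroid, so I = ΣĪ (holes subtracted) = 9 375 321 mm⁴.

I_x ≈ 9.375 × 10⁶ mm⁴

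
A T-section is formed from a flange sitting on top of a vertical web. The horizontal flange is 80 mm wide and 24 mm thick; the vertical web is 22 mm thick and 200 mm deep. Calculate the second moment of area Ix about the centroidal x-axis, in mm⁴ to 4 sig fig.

Break the section into simple shapes (no overlaps), measuring from the bottom-left corner of the bounding box.
Flange: 80 × 24, A = 1 920 mm², y = 212 mm, Ī = 92 160 mm⁴.
Web: 22 × 200, A = 4 400 mm², y = 100 mm, Ī = 14 666 667 mm⁴.
Centroid: ȳ = ΣA·y / ΣA = 134.025 mm.
Transfer each piece to the centroidal x-axis using Ī + A·d² with d = y − 134.025:
  flange: d = 77.9747 mm → contributes +11 765 858 mm⁴
  web: d = -34.0253 mm → contributes +19 760 644 mm⁴
Total I = 31 526 503 mm⁴.

Ix ≈ 3.153 × 10⁷ mm⁴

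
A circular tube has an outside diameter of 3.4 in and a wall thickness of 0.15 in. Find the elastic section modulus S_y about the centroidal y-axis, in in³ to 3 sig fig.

S_y ≈ 1.19 in³

Decompose the section into non-overlapping parts with the origin at the bottom-left of its bounding rectangle.
Outer circle: ⌀3.4, A = 9.0792 in², x = 1.7 in, Ī = 6.5597 in⁴.
Bore (subtracted): ⌀3.1, A = 7.5477 in², x = 1.7 in, Ī = 4.5333 in⁴.
By symmetry the centroid is at mid-width, x̄ = 1.7 in.
All pieces are centred on the centroidal y-axis, so I = ΣĪ (holes subtracted) = 2.0264 in⁴.
Extreme fibre distance c = 1.7 in; S = I/c = 1.192 in³.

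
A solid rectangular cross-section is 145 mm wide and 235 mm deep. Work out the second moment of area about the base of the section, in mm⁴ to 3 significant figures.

The section: 145 × 235, A = 34 075 mm², y = 117.5 mm, Ī = 156 815 990 mm⁴.
Transfer it to a horizontal axis along the bottom face using Ī + A·d² with d = y − 0:
  the section: d = 117.5 mm → contributes +627 263 958 mm⁴
Total I = 627 263 958 mm⁴.

I_base ≈ 6.27 × 10⁸ mm⁴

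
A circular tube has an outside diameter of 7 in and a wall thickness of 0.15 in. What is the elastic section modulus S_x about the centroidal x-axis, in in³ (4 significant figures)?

Decompose the section into non-overlapping parts with the origin at the bottom-left of its bounding rectangle.
Outer circle: ⌀7, A = 38.4845 in², y = 3.5 in, Ī = 117.859 in⁴.
Bore (subtracted): ⌀6.7, A = 35.2565 in², y = 3.5 in, Ī = 98.9166 in⁴.
By symmetry the centroid is at mid-height, ȳ = 3.5 in.
All pieces are centred on the centroidal x-axis, so I = ΣĪ (holes subtracted) = 18.9422 in⁴.
Extreme fibre distance c = 3.5 in; S = I/c = 5.41207 in³.

S_x ≈ 5.412 in³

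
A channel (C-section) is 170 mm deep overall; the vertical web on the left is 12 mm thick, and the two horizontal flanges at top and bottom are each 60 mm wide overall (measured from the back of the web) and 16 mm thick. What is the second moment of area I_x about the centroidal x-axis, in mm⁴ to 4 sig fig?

I_x ≈ 1.405 × 10⁷ mm⁴

Break the section into simple shapes (no overlaps), measuring from the bottom-left corner of the bounding box.
Web: 12 × 170, A = 2 040 mm², y = 85 mm, Ī = 4 913 000 mm⁴.
Top flange (beyond web): 48 × 16, A = 768 mm², y = 162 mm, Ī = 16 384 mm⁴.
Bottom flange (beyond web): 48 × 16, A = 768 mm², y = 8 mm, Ī = 16 384 mm⁴.
By symmetry the centroid is at mid-height, ȳ = 85 mm.
Transfer each piece to the centroidal x-axis using Ī + A·d² with d = y − 85:
  web: d = 0 mm → contributes +4 913 000 mm⁴
  top flange (beyond web): d = 77 mm → contributes +4 569 856 mm⁴
  bottom flange (beyond web): d = -77 mm → contributes +4 569 856 mm⁴
Total I = 14 052 712 mm⁴.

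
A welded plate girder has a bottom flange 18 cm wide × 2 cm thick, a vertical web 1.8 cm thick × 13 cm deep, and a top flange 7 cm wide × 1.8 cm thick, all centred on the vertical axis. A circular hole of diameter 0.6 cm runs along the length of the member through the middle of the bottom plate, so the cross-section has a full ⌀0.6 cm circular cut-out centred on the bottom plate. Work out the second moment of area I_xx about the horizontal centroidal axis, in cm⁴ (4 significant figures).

Decompose the section into non-overlapping parts with the origin at the bottom-left of its bounding rectangle.
Bottom plate: 18 × 2, A = 36 cm², y = 1 cm, Ī = 12 cm⁴.
Web plate: 1.8 × 13, A = 23.4 cm², y = 8.5 cm, Ī = 329.55 cm⁴.
Top plate: 7 × 1.8, A = 12.6 cm², y = 15.9 cm, Ī = 3.402 cm⁴.
Hole (subtracted): ⌀0.6, A = 0.282743 cm², y = 1 cm, Ī = 0.00636173 cm⁴.
Centroid: ȳ = ΣA·y / ΣA = 6.06489 cm.
Transfer each piece to the horizontal centroidal axis using Ī + A·d² with d = y − 6.06489:
  bottom plate: d = -5.06489 cm → contributes +935.512 cm⁴
  web plate: d = 2.43511 cm → contributes +468.306 cm⁴
  top plate: d = 9.83511 cm → contributes +1222.19 cm⁴
  hole: d = -5.06489 cm → contributes −7.25961 cm⁴
Total I = 2618.75 cm⁴.

I_xx ≈ 2619 cm⁴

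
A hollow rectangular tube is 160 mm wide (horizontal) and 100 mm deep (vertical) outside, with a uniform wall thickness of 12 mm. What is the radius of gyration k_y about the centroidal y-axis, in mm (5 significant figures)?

Split into non-overlapping primitives; take the origin at the lower-left of the bounding box.
Outer rectangle: 160 × 100, A = 16 000 mm², x = 80 mm, Ī = 34 133 333 mm⁴.
Inner void (subtracted): 136 × 76, A = 10 336 mm², x = 80 mm, Ī = 15 931 221 mm⁴.
By symmetry the centroid is at mid-width, x̄ = 80 mm.
All pieces are centred on the centroidal y-axis, so I = ΣĪ (holes subtracted) = 18 202 112 mm⁴.
Radius of gyration: k = √(I/A) = √(18 202 112 / 5 664) = 56.68906 mm.

k_y ≈ 56.689 mm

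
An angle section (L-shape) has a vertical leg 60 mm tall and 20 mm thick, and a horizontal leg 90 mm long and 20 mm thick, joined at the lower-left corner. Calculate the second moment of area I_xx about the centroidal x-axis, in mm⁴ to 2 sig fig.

I_xx ≈ 6.7 × 10⁵ mm⁴

Treat the section as a set of non-overlapping primitives; coordinates are from the bounding-box lower-left.
Vertical leg: 20 × 60, A = 1 200 mm², y = 30 mm, Ī = 360 000 mm⁴.
Horizontal leg (remainder): 70 × 20, A = 1 400 mm², y = 10 mm, Ī = 46 667 mm⁴.
Centroid: ȳ = ΣA·y / ΣA = 19.23 mm.
Transfer each piece to the centroidal x-axis using Ī + A·d² with d = y − 19.23:
  vertical leg: d = 10.77 mm → contributes +499 172 mm⁴
  horizontal leg (remainder): d = -9.231 mm → contributes +165 957 mm⁴
Total I = 665 128 mm⁴.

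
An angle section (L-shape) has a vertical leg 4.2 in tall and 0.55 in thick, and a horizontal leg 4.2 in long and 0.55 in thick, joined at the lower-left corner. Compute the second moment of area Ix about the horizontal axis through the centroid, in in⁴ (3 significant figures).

Ix ≈ 7.02 in⁴

Split into non-overlapping primitives; take the origin at the lower-left of the bounding box.
Vertical leg: 0.55 × 4.2, A = 2.31 in², y = 2.1 in, Ī = 3.3957 in⁴.
Horizontal leg (remainder): 3.65 × 0.55, A = 2.0075 in², y = 0.275 in, Ī = 0.050606 in⁴.
Centroid: ȳ = ΣA·y / ΣA = 1.2514 in.
Transfer each piece to the horizontal axis through the centroid using Ī + A·d² with d = y − 1.2514:
  vertical leg: d = 0.84857 in → contributes +5.0591 in⁴
  horizontal leg (remainder): d = -0.97643 in → contributes +1.9646 in⁴
Total I = 7.0237 in⁴.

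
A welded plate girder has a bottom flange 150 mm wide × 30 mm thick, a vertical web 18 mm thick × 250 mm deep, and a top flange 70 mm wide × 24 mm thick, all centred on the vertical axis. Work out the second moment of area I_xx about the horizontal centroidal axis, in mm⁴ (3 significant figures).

Decompose the section into non-overlapping parts with the origin at the bottom-left of its bounding rectangle.
Bottom plate: 150 × 30, A = 4 500 mm², y = 15 mm, Ī = 337 500 mm⁴.
Web plate: 18 × 250, A = 4 500 mm², y = 155 mm, Ī = 23 437 500 mm⁴.
Top plate: 70 × 24, A = 1 680 mm², y = 292 mm, Ī = 80 640 mm⁴.
Centroid: ȳ = ΣA·y / ΣA = 117.56 mm.
Transfer each piece to the horizontal centroidal axis using Ī + A·d² with d = y − 117.56:
  bottom plate: d = -102.56 mm → contributes +47 672 651 mm⁴
  web plate: d = 37.438 mm → contributes +29 744 785 mm⁴
  top plate: d = 174.44 mm → contributes +51 200 833 mm⁴
Total I = 128 618 269 mm⁴.

I_xx ≈ 1.29 × 10⁸ mm⁴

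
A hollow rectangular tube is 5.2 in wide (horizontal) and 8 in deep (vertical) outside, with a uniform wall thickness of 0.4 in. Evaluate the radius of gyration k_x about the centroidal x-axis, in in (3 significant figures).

k_x ≈ 2.93 in

Decompose the section into non-overlapping parts with the origin at the bottom-left of its bounding rectangle.
Outer rectangle: 5.2 × 8, A = 41.6 in², y = 4 in, Ī = 221.87 in⁴.
Inner void (subtracted): 4.4 × 7.2, A = 31.68 in², y = 4 in, Ī = 136.86 in⁴.
By symmetry the centroid is at mid-height, ȳ = 4 in.
All pieces are centred on the centroidal x-axis, so I = ΣĪ (holes subtracted) = 85.009 in⁴.
Radius of gyration: k = √(I/A) = √(85.009 / 9.92) = 2.9274 in.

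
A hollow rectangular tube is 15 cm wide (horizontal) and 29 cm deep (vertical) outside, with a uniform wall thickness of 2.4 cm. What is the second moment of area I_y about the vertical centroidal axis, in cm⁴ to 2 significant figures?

I_y ≈ 6000 cm⁴

Break the section into simple shapes (no overlaps), measuring from the bottom-left corner of the bounding box.
Outer rectangle: 15 × 29, A = 435 cm², x = 7.5 cm, Ī = 8 156 cm⁴.
Inner void (subtracted): 10.2 × 24.2, A = 246.8 cm², x = 7.5 cm, Ī = 2 140 cm⁴.
By symmetry the centroid is at mid-width, x̄ = 7.5 cm.
All pieces are centred on the vertical centroidal axis, so I = ΣĪ (holes subtracted) = 6 016 cm⁴.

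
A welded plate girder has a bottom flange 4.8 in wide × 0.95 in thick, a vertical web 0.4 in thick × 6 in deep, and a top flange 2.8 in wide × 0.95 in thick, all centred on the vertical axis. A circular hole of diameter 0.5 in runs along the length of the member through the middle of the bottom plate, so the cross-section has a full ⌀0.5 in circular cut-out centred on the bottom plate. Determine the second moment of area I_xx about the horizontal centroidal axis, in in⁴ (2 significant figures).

Treat the section as a set of non-overlapping primitives; coordinates are from the bounding-box lower-left.
Bottom plate: 4.8 × 0.95, A = 4.56 in², y = 0.475 in, Ī = 0.343 in⁴.
Web plate: 0.4 × 6, A = 2.4 in², y = 3.95 in, Ī = 7.2 in⁴.
Top plate: 2.8 × 0.95, A = 2.66 in², y = 7.425 in, Ī = 0.2001 in⁴.
Hole (subtracted): ⌀0.5, A = 0.1963 in², y = 0.475 in, Ī = 0.003068 in⁴.
Centroid: ȳ = ΣA·y / ΣA = 3.322 in.
Transfer each piece to the horizontal centroidal axis using Ī + A·d² with d = y − 3.322:
  bottom plate: d = -2.847 in → contributes +37.3 in⁴
  web plate: d = 0.6282 in → contributes +8.147 in⁴
  top plate: d = 4.103 in → contributes +44.99 in⁴
  hole: d = -2.847 in → contributes −1.594 in⁴
Total I = 88.84 in⁴.

I_xx ≈ 89 in⁴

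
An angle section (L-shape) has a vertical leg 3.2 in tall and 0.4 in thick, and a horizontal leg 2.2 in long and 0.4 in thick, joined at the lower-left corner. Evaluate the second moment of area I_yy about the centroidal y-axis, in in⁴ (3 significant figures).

I_yy ≈ 0.769 in⁴

Decompose the section into non-overlapping parts with the origin at the bottom-left of its bounding rectangle.
Vertical leg: 0.4 × 3.2, A = 1.28 in², x = 0.2 in, Ī = 0.017067 in⁴.
Horizontal leg (remainder): 1.8 × 0.4, A = 0.72 in², x = 1.3 in, Ī = 0.1944 in⁴.
Centroid: x̄ = ΣA·x / ΣA = 0.596 in.
Transfer each piece to the centroidal y-axis using Ī + A·d² with d = x − 0.596:
  vertical leg: d = -0.396 in → contributes +0.21779 in⁴
  horizontal leg (remainder): d = 0.704 in → contributes +0.55124 in⁴
Total I = 0.76903 in⁴.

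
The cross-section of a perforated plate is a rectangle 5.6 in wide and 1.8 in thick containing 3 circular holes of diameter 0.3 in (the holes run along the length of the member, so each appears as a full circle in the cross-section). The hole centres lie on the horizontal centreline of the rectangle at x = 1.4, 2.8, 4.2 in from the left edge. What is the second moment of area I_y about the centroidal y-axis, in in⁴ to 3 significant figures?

I_y ≈ 26.1 in⁴

Decompose the section into non-overlapping parts with the origin at the bottom-left of its bounding rectangle.
Plate: 5.6 × 1.8, A = 10.08 in², x = 2.8 in, Ī = 26.342 in⁴.
Hole 1 (subtracted): ⌀0.3, A = 0.070686 in², x = 1.4 in, Ī = 0.00039761 in⁴.
Hole 2 (subtracted): ⌀0.3, A = 0.070686 in², x = 2.8 in, Ī = 0.00039761 in⁴.
Hole 3 (subtracted): ⌀0.3, A = 0.070686 in², x = 4.2 in, Ī = 0.00039761 in⁴.
By symmetry the centroid is at mid-width, x̄ = 2.8 in.
Transfer each piece to the centroidal y-axis using Ī + A·d² with d = x − 2.8:
  plate: d = 0 in → contributes +26.342 in⁴
  hole 1: d = -1.4 in → contributes −0.13894 in⁴
  hole 2: d = 0 in → contributes −0.00039761 in⁴
  hole 3: d = 1.4 in → contributes −0.13894 in⁴
Total I = 26.064 in⁴.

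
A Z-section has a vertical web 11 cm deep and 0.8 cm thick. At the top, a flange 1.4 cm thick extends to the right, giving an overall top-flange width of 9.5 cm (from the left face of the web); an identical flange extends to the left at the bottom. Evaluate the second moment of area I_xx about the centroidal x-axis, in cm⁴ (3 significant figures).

I_xx ≈ 654 cm⁴

Treat the section as a set of non-overlapping primitives; coordinates are from the bounding-box lower-left.
Web: 0.8 × 11, A = 8.8 cm², y = 5.5 cm, Ī = 88.733 cm⁴.
Top flange (beyond web): 8.7 × 1.4, A = 12.18 cm², y = 10.3 cm, Ī = 1.9894 cm⁴.
Bottom flange (beyond web): 8.7 × 1.4, A = 12.18 cm², y = 0.7 cm, Ī = 1.9894 cm⁴.
Centroid: ȳ = ΣA·y / ΣA = 5.5 cm.
Transfer each piece to the centroidal x-axis using Ī + A·d² with d = y − 5.5:
  web: d = 0 cm → contributes +88.733 cm⁴
  top flange (beyond web): d = 4.8 cm → contributes +282.62 cm⁴
  bottom flange (beyond web): d = -4.8 cm → contributes +282.62 cm⁴
Total I = 653.97 cm⁴.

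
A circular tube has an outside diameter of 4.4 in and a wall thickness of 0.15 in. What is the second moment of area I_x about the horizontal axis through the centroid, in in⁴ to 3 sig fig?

I_x ≈ 4.53 in⁴

Break the section into simple shapes (no overlaps), measuring from the bottom-left corner of the bounding box.
Outer circle: ⌀4.4, A = 15.205 in², y = 2.2 in, Ī = 18.398 in⁴.
Bore (subtracted): ⌀4.1, A = 13.203 in², y = 2.2 in, Ī = 13.871 in⁴.
By symmetry the centroid is at mid-height, ȳ = 2.2 in.
All pieces are centred on the horizontal axis through the centroid, so I = ΣĪ (holes subtracted) = 4.5275 in⁴.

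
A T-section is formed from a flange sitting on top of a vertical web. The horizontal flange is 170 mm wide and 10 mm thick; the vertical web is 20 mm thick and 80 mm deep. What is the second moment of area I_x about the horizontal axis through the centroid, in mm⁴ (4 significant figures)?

I_x ≈ 2.537 × 10⁶ mm⁴

Treat the section as a set of non-overlapping primitives; coordinates are from the bounding-box lower-left.
Flange: 170 × 10, A = 1 700 mm², y = 85 mm, Ī = 14166.7 mm⁴.
Web: 20 × 80, A = 1 600 mm², y = 40 mm, Ī = 853 333 mm⁴.
Centroid: ȳ = ΣA·y / ΣA = 63.1818 mm.
Transfer each piece to the horizontal axis through the centroid using Ī + A·d² with d = y − 63.1818:
  flange: d = 21.8182 mm → contributes +823 423 mm⁴
  web: d = -23.1818 mm → contributes +1 713 168 mm⁴
Total I = 2 536 591 mm⁴.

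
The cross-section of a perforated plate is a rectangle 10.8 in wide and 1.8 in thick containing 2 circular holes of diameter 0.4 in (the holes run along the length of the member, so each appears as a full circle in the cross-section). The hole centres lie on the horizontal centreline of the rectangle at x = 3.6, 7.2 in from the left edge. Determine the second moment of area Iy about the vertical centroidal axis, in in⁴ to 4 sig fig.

Decompose the section into non-overlapping parts with the origin at the bottom-left of its bounding rectangle.
Plate: 10.8 × 1.8, A = 19.44 in², x = 5.4 in, Ī = 188.957 in⁴.
Hole 1 (subtracted): ⌀0.4, A = 0.125664 in², x = 3.6 in, Ī = 0.00125664 in⁴.
Hole 2 (subtracted): ⌀0.4, A = 0.125664 in², x = 7.2 in, Ī = 0.00125664 in⁴.
By symmetry the centroid is at mid-width, x̄ = 5.4 in.
Transfer each piece to the vertical centroidal axis using Ī + A·d² with d = x − 5.4:
  plate: d = 0 in → contributes +188.957 in⁴
  hole 1: d = -1.8 in → contributes −0.408407 in⁴
  hole 2: d = 1.8 in → contributes −0.408407 in⁴
Total I = 188.14 in⁴.

Iy ≈ 188.1 in⁴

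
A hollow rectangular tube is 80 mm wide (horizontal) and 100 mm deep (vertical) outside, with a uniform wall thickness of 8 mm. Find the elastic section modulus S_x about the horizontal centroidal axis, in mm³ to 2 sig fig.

S_x ≈ 7.0 × 10⁴ mm³

Break the section into simple shapes (no overlaps), measuring from the bottom-left corner of the bounding box.
Outer rectangle: 80 × 100, A = 8 000 mm², y = 50 mm, Ī = 6 666 667 mm⁴.
Inner void (subtracted): 64 × 84, A = 5 376 mm², y = 50 mm, Ī = 3 161 088 mm⁴.
By symmetry the centroid is at mid-height, ȳ = 50 mm.
All pieces are centred on the horizontal centroidal axis, so I = ΣĪ (holes subtracted) = 3 505 579 mm⁴.
Extreme fibre distance c = 50 mm; S = I/c = 70 112 mm³.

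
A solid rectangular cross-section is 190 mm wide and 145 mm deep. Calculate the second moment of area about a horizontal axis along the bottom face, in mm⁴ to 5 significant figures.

The section: 190 × 145, A = 27 550 mm², y = 72.5 mm, Ī = 48 269 896 mm⁴.
Transfer it to the bottom edge using Ī + A·d² with d = y − 0:
  the section: d = 72.5 mm → contributes +193 079 583 mm⁴
Total I = 193 079 583 mm⁴.

I_base ≈ 1.9308 × 10⁸ mm⁴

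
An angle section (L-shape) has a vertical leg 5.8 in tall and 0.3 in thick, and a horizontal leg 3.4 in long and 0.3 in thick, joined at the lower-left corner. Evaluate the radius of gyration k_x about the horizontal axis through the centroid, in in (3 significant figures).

k_x ≈ 1.88 in

Split into non-overlapping primitives; take the origin at the lower-left of the bounding box.
Vertical leg: 0.3 × 5.8, A = 1.74 in², y = 2.9 in, Ī = 4.8778 in⁴.
Horizontal leg (remainder): 3.1 × 0.3, A = 0.93 in², y = 0.15 in, Ī = 0.006975 in⁴.
Centroid: ȳ = ΣA·y / ΣA = 1.9421 in.
Transfer each piece to the horizontal axis through the centroid using Ī + A·d² with d = y − 1.9421:
  vertical leg: d = 0.95787 in → contributes +6.4743 in⁴
  horizontal leg (remainder): d = -1.7921 in → contributes +2.9939 in⁴
Total I = 9.4682 in⁴.
Radius of gyration: k = √(I/A) = √(9.4682 / 2.67) = 1.8831 in.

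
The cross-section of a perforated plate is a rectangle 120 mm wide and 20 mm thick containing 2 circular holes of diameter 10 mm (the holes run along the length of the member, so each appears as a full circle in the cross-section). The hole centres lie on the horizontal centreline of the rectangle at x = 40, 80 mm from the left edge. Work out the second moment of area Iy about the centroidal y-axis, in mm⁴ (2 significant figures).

Iy ≈ 2.8 × 10⁶ mm⁴

Treat the section as a set of non-overlapping primitives; coordinates are from the bounding-box lower-left.
Plate: 120 × 20, A = 2 400 mm², x = 60 mm, Ī = 2 880 000 mm⁴.
Hole 1 (subtracted): ⌀10, A = 78.54 mm², x = 40 mm, Ī = 490.9 mm⁴.
Hole 2 (subtracted): ⌀10, A = 78.54 mm², x = 80 mm, Ī = 490.9 mm⁴.
By symmetry the centroid is at mid-width, x̄ = 60 mm.
Transfer each piece to the centroidal y-axis using Ī + A·d² with d = x − 60:
  plate: d = 0 mm → contributes +2 880 000 mm⁴
  hole 1: d = -20 mm → contributes −31 907 mm⁴
  hole 2: d = 20 mm → contributes −31 907 mm⁴
Total I = 2 816 186 mm⁴.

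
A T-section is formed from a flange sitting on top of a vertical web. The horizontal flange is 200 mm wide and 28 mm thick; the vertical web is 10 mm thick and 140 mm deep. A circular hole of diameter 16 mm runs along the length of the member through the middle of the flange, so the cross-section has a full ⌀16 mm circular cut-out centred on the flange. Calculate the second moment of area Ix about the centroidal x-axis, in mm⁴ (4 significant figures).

Treat the section as a set of non-overlapping primitives; coordinates are from the bounding-box lower-left.
Flange: 200 × 28, A = 5 600 mm², y = 154 mm, Ī = 365 867 mm⁴.
Web: 10 × 140, A = 1 400 mm², y = 70 mm, Ī = 2 286 667 mm⁴.
Hole (subtracted): ⌀16, A = 201.062 mm², y = 154 mm, Ī = 3216.99 mm⁴.
Centroid: ȳ = ΣA·y / ΣA = 136.703 mm.
Transfer each piece to the centroidal x-axis using Ī + A·d² with d = y − 136.703:
  flange: d = 17.2968 mm → contributes +2 041 274 mm⁴
  web: d = -66.7032 mm → contributes +8 515 707 mm⁴
  hole: d = 17.2968 mm → contributes −63370.7 mm⁴
Total I = 10 493 610 mm⁴.

Ix ≈ 1.049 × 10⁷ mm⁴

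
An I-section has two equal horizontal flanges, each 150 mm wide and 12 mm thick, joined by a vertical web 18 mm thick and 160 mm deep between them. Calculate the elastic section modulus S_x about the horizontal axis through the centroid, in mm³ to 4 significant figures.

S_x ≈ 3.567 × 10⁵ mm³

Break the section into simple shapes (no overlaps), measuring from the bottom-left corner of the bounding box.
Bottom flange: 150 × 12, A = 1 800 mm², y = 6 mm, Ī = 21 600 mm⁴.
Web: 18 × 160, A = 2 880 mm², y = 92 mm, Ī = 6 144 000 mm⁴.
Top flange: 150 × 12, A = 1 800 mm², y = 178 mm, Ī = 21 600 mm⁴.
By symmetry the centroid is at mid-height, ȳ = 92 mm.
Transfer each piece to the horizontal axis through the centroid using Ī + A·d² with d = y − 92:
  bottom flange: d = -86 mm → contributes +13 334 400 mm⁴
  web: d = 0 mm → contributes +6 144 000 mm⁴
  top flange: d = 86 mm → contributes +13 334 400 mm⁴
Total I = 32 812 800 mm⁴.
Extreme fibre distance c = 92 mm; S = I/c = 356 661 mm³.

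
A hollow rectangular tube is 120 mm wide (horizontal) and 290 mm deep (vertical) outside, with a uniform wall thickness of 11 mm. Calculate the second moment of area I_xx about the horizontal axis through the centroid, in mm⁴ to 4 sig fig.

Treat the section as a set of non-overlapping primitives; coordinates are from the bounding-box lower-left.
Outer rectangle: 120 × 290, A = 34 800 mm², y = 145 mm, Ī = 243 890 000 mm⁴.
Inner void (subtracted): 98 × 268, A = 26 264 mm², y = 145 mm, Ī = 157 198 795 mm⁴.
By symmetry the centroid is at mid-height, ȳ = 145 mm.
All pieces are centred on the horizontal axis through the centroid, so I = ΣĪ (holes subtracted) = 86 691 205 mm⁴.

I_xx ≈ 8.669 × 10⁷ mm⁴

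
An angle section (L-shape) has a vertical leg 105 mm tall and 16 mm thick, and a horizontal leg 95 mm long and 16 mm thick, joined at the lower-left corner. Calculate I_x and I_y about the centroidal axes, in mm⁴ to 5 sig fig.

I_x ≈ 2.9988 × 10⁶ mm⁴, I_y ≈ 2.3207 × 10⁶ mm⁴

Break the section into simple shapes (no overlaps), measuring from the bottom-left corner of the bounding box.
Vertical leg: 16 × 105, A = 1 680 mm², y = 52.5 mm, Ī = 1 543 500 mm⁴.
Horizontal leg (remainder): 79 × 16, A = 1 264 mm², y = 8 mm, Ī = 26965.33 mm⁴.
Centroid: ȳ = ΣA·y / ΣA = 33.39402 mm.
Transfer each piece to the centroidal x-axis using Ī + A·d² with d = y − 33.39402:
  vertical leg: d = 19.10598 mm → contributes +2 156 765 mm⁴
  horizontal leg (remainder): d = -25.39402 mm → contributes +842063.7 mm⁴
Total I = 2 998 828 mm⁴.
For the y-axis: x̄ = 28.39402 mm.
Repeating about the centroidal y-axis gives I_y = 2 320 668 mm⁴.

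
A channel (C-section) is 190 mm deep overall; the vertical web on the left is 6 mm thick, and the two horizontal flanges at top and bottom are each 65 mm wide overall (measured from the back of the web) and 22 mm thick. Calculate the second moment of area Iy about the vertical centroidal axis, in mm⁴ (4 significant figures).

Decompose the section into non-overlapping parts with the origin at the bottom-left of its bounding rectangle.
Web: 6 × 190, A = 1 140 mm², x = 3 mm, Ī = 3 420 mm⁴.
Top flange (beyond web): 59 × 22, A = 1 298 mm², x = 35.5 mm, Ī = 376 528 mm⁴.
Bottom flange (beyond web): 59 × 22, A = 1 298 mm², x = 35.5 mm, Ī = 376 528 mm⁴.
Centroid: x̄ = ΣA·x / ΣA = 25.583 mm.
Transfer each piece to the vertical centroidal axis using Ī + A·d² with d = x − 25.583:
  web: d = -22.583 mm → contributes +584 810 mm⁴
  top flange (beyond web): d = 9.91702 mm → contributes +504 183 mm⁴
  bottom flange (beyond web): d = 9.91702 mm → contributes +504 183 mm⁴
Total I = 1 593 176 mm⁴.

Iy ≈ 1.593 × 10⁶ mm⁴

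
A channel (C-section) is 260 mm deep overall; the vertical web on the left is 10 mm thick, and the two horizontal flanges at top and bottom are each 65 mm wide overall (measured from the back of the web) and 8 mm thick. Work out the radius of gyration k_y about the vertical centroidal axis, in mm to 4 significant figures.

k_y ≈ 16.42 mm

Break the section into simple shapes (no overlaps), measuring from the bottom-left corner of the bounding box.
Web: 10 × 260, A = 2 600 mm², x = 5 mm, Ī = 21666.7 mm⁴.
Top flange (beyond web): 55 × 8, A = 440 mm², x = 37.5 mm, Ī = 110 917 mm⁴.
Bottom flange (beyond web): 55 × 8, A = 440 mm², x = 37.5 mm, Ī = 110 917 mm⁴.
Centroid: x̄ = ΣA·x / ΣA = 13.2184 mm.
Transfer each piece to the vertical centroidal axis using Ī + A·d² with d = x − 13.2184:
  web: d = -8.21839 mm → contributes +197 276 mm⁴
  top flange (beyond web): d = 24.2816 mm → contributes +370 339 mm⁴
  bottom flange (beyond web): d = 24.2816 mm → contributes +370 339 mm⁴
Total I = 937 954 mm⁴.
Radius of gyration: k = √(I/A) = √(937 954 / 3 480) = 16.4173 mm.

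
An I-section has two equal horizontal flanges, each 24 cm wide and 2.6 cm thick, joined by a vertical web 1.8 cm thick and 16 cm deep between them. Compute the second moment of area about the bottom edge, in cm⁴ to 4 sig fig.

Break the section into simple shapes (no overlaps), measuring from the bottom-left corner of the bounding box.
Bottom flange: 24 × 2.6, A = 62.4 cm², y = 1.3 cm, Ī = 35.152 cm⁴.
Web: 1.8 × 16, A = 28.8 cm², y = 10.6 cm, Ī = 614.4 cm⁴.
Top flange: 24 × 2.6, A = 62.4 cm², y = 19.9 cm, Ī = 35.152 cm⁴.
Transfer each piece to the base of the section using Ī + A·d² with d = y − 0:
  bottom flange: d = 1.3 cm → contributes +140.608 cm⁴
  web: d = 10.6 cm → contributes +3850.37 cm⁴
  top flange: d = 19.9 cm → contributes +24746.2 cm⁴
Total I = 28737.2 cm⁴.

I_base ≈ 2.874 × 10⁴ cm⁴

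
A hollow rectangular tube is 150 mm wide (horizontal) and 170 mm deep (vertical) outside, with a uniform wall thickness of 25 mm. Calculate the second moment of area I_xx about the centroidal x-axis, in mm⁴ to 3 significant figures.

Decompose the section into non-overlapping parts with the origin at the bottom-left of its bounding rectangle.
Outer rectangle: 150 × 170, A = 25 500 mm², y = 85 mm, Ī = 61 412 500 mm⁴.
Inner void (subtracted): 100 × 120, A = 12 000 mm², y = 85 mm, Ī = 14 400 000 mm⁴.
By symmetry the centroid is at mid-height, ȳ = 85 mm.
All pieces are centred on the centroidal x-axis, so I = ΣĪ (holes subtracted) = 47 012 500 mm⁴.

I_xx ≈ 4.70 × 10⁷ mm⁴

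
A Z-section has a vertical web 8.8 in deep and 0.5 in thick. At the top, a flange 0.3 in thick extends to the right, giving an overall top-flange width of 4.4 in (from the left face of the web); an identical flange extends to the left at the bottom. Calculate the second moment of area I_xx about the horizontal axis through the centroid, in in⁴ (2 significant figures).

Split into non-overlapping primitives; take the origin at the lower-left of the bounding box.
Web: 0.5 × 8.8, A = 4.4 in², y = 4.4 in, Ī = 28.39 in⁴.
Top flange (beyond web): 3.9 × 0.3, A = 1.17 in², y = 8.65 in, Ī = 0.008775 in⁴.
Bottom flange (beyond web): 3.9 × 0.3, A = 1.17 in², y = 0.15 in, Ī = 0.008775 in⁴.
Centroid: ȳ = ΣA·y / ΣA = 4.4 in.
Transfer each piece to the horizontal axis through the centroid using Ī + A·d² with d = y − 4.4:
  web: d = 0 in → contributes +28.39 in⁴
  top flange (beyond web): d = 4.25 in → contributes +21.14 in⁴
  bottom flange (beyond web): d = -4.25 in → contributes +21.14 in⁴
Total I = 70.68 in⁴.

I_xx ≈ 71 in⁴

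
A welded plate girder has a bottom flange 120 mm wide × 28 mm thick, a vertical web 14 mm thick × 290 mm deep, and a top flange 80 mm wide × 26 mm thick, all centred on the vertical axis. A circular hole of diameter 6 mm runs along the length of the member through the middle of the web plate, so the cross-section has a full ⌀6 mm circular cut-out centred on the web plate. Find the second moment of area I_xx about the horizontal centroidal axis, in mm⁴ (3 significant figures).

I_xx ≈ 1.61 × 10⁸ mm⁴

Break the section into simple shapes (no overlaps), measuring from the bottom-left corner of the bounding box.
Bottom plate: 120 × 28, A = 3 360 mm², y = 14 mm, Ī = 219 520 mm⁴.
Web plate: 14 × 290, A = 4 060 mm², y = 173 mm, Ī = 28 453 833 mm⁴.
Top plate: 80 × 26, A = 2 080 mm², y = 331 mm, Ī = 117 173 mm⁴.
Hole (subtracted): ⌀6, A = 28.274 mm², y = 173 mm, Ī = 63.617 mm⁴.
Centroid: ȳ = ΣA·y / ΣA = 151.29 mm.
Transfer each piece to the horizontal centroidal axis using Ī + A·d² with d = y − 151.29:
  bottom plate: d = -137.29 mm → contributes +63 553 664 mm⁴
  web plate: d = 21.707 mm → contributes +30 366 829 mm⁴
  top plate: d = 179.71 mm → contributes +67 289 737 mm⁴
  hole: d = 21.707 mm → contributes −13 386 mm⁴
Total I = 161 196 844 mm⁴.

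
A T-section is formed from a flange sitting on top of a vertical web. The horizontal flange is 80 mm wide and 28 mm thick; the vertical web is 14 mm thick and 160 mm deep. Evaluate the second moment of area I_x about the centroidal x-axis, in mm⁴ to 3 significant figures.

Break the section into simple shapes (no overlaps), measuring from the bottom-left corner of the bounding box.
Flange: 80 × 28, A = 2 240 mm², y = 174 mm, Ī = 146 347 mm⁴.
Web: 14 × 160, A = 2 240 mm², y = 80 mm, Ī = 4 778 667 mm⁴.
Centroid: ȳ = ΣA·y / ΣA = 127 mm.
Transfer each piece to the centroidal x-axis using Ī + A·d² with d = y − 127:
  flange: d = 47 mm → contributes +5 094 507 mm⁴
  web: d = -47 mm → contributes +9 726 827 mm⁴
Total I = 14 821 333 mm⁴.

I_x ≈ 1.48 × 10⁷ mm⁴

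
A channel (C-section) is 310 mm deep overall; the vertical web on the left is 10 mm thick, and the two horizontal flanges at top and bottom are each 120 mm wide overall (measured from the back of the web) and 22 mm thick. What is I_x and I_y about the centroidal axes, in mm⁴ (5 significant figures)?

Decompose the section into non-overlapping parts with the origin at the bottom-left of its bounding rectangle.
Web: 10 × 310, A = 3 100 mm², y = 155 mm, Ī = 24 825 833 mm⁴.
Top flange (beyond web): 110 × 22, A = 2 420 mm², y = 299 mm, Ī = 97606.67 mm⁴.
Bottom flange (beyond web): 110 × 22, A = 2 420 mm², y = 11 mm, Ī = 97606.67 mm⁴.
By symmetry the centroid is at mid-height, ȳ = 155 mm.
Transfer each piece to the centroidal x-axis using Ī + A·d² with d = y − 155:
  web: d = 0 mm → contributes +24 825 833 mm⁴
  top flange (beyond web): d = 144 mm → contributes +50 278 727 mm⁴
  bottom flange (beyond web): d = -144 mm → contributes +50 278 727 mm⁴
Total I = 125 383 287 mm⁴.
For the y-axis: x̄ = 41.57431 mm.
Repeating about the centroidal y-axis gives I_y = 11 708 988 mm⁴.

I_x ≈ 1.2538 × 10⁸ mm⁴, I_y ≈ 1.1709 × 10⁷ mm⁴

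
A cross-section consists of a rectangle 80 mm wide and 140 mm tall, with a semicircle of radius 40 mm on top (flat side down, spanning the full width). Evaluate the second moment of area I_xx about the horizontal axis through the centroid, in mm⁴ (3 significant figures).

I_xx ≈ 3.41 × 10⁷ mm⁴

Break the section into simple shapes (no overlaps), measuring from the bottom-left corner of the bounding box.
Rectangular body: 80 × 140, A = 11 200 mm², y = 70 mm, Ī = 18 293 333 mm⁴.
Semicircular cap: semicircle r = 40, A = 2513.3 mm², y = 156.98 mm, Ī = 280 978 mm⁴.
Centroid: ȳ = ΣA·y / ΣA = 85.94 mm.
Transfer each piece to the horizontal axis through the centroid using Ī + A·d² with d = y − 85.94:
  rectangular body: d = -15.94 mm → contributes +21 139 233 mm⁴
  semicircular cap: d = 71.036 mm → contributes +12 963 269 mm⁴
Total I = 34 102 502 mm⁴.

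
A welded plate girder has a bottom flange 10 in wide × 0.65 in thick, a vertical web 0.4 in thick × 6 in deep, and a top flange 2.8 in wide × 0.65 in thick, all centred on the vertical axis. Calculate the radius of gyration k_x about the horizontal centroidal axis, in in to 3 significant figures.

Decompose the section into non-overlapping parts with the origin at the bottom-left of its bounding rectangle.
Bottom plate: 10 × 0.65, A = 6.5 in², y = 0.325 in, Ī = 0.22885 in⁴.
Web plate: 0.4 × 6, A = 2.4 in², y = 3.65 in, Ī = 7.2 in⁴.
Top plate: 2.8 × 0.65, A = 1.82 in², y = 6.975 in, Ī = 0.064079 in⁴.
Centroid: ȳ = ΣA·y / ΣA = 2.1984 in.
Transfer each piece to the horizontal centroidal axis using Ī + A·d² with d = y − 2.1984:
  bottom plate: d = -1.8734 in → contributes +23.042 in⁴
  web plate: d = 1.4516 in → contributes +12.257 in⁴
  top plate: d = 4.7766 in → contributes +41.589 in⁴
Total I = 76.888 in⁴.
Radius of gyration: k = √(I/A) = √(76.888 / 10.72) = 2.6781 in.

k_x ≈ 2.68 in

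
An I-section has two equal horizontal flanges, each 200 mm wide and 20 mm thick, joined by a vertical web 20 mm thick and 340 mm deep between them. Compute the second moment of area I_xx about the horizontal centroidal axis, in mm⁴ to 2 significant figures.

I_xx ≈ 3.2 × 10⁸ mm⁴

Decompose the section into non-overlapping parts with the origin at the bottom-left of its bounding rectangle.
Bottom flange: 200 × 20, A = 4 000 mm², y = 10 mm, Ī = 133 333 mm⁴.
Web: 20 × 340, A = 6 800 mm², y = 190 mm, Ī = 65 506 667 mm⁴.
Top flange: 200 × 20, A = 4 000 mm², y = 370 mm, Ī = 133 333 mm⁴.
By symmetry the centroid is at mid-height, ȳ = 190 mm.
Transfer each piece to the horizontal centroidal axis using Ī + A·d² with d = y − 190:
  bottom flange: d = -180 mm → contributes +129 733 333 mm⁴
  web: d = 0 mm → contributes +65 506 667 mm⁴
  top flange: d = 180 mm → contributes +129 733 333 mm⁴
Total I = 324 973 333 mm⁴.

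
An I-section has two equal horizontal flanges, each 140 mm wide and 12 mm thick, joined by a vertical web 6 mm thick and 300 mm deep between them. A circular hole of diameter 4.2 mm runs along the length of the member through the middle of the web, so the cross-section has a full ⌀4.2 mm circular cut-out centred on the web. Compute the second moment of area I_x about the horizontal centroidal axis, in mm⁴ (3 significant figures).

Split into non-overlapping primitives; take the origin at the lower-left of the bounding box.
Bottom flange: 140 × 12, A = 1 680 mm², y = 6 mm, Ī = 20 160 mm⁴.
Web: 6 × 300, A = 1 800 mm², y = 162 mm, Ī = 13 500 000 mm⁴.
Top flange: 140 × 12, A = 1 680 mm², y = 318 mm, Ī = 20 160 mm⁴.
Hole (subtracted): ⌀4.2, A = 13.854 mm², y = 162 mm, Ī = 15.275 mm⁴.
By symmetry the centroid is at mid-height, ȳ = 162 mm.
Transfer each piece to the horizontal centroidal axis using Ī + A·d² with d = y − 162:
  bottom flange: d = -156 mm → contributes +40 904 640 mm⁴
  web: d = 0 mm → contributes +13 500 000 mm⁴
  top flange: d = 156 mm → contributes +40 904 640 mm⁴
  hole: d = 0 mm → contributes −15.275 mm⁴
Total I = 95 309 265 mm⁴.

I_x ≈ 9.53 × 10⁷ mm⁴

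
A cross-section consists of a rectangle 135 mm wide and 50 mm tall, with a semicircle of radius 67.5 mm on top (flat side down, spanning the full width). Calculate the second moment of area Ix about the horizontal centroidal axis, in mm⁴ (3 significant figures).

Treat the section as a set of non-overlapping primitives; coordinates are from the bounding-box lower-left.
Rectangular body: 135 × 50, A = 6 750 mm², y = 25 mm, Ī = 1 406 250 mm⁴.
Semicircular cap: semicircle r = 67.5, A = 7156.9 mm², y = 78.648 mm, Ī = 2 278 490 mm⁴.
Centroid: ȳ = ΣA·y / ΣA = 52.609 mm.
Transfer each piece to the horizontal centroidal axis using Ī + A·d² with d = y − 52.609:
  rectangular body: d = -27.609 mm → contributes +6 551 431 mm⁴
  semicircular cap: d = 26.039 mm → contributes +7 131 119 mm⁴
Total I = 13 682 550 mm⁴.

Ix ≈ 1.37 × 10⁷ mm⁴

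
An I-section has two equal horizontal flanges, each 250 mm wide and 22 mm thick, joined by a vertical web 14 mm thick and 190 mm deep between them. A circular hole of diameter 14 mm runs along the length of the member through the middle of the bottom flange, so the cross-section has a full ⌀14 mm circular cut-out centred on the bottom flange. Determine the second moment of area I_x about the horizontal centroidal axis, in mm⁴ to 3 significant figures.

Break the section into simple shapes (no overlaps), measuring from the bottom-left corner of the bounding box.
Bottom flange: 250 × 22, A = 5 500 mm², y = 11 mm, Ī = 221 833 mm⁴.
Web: 14 × 190, A = 2 660 mm², y = 117 mm, Ī = 8 002 167 mm⁴.
Top flange: 250 × 22, A = 5 500 mm², y = 223 mm, Ī = 221 833 mm⁴.
Hole (subtracted): ⌀14, A = 153.94 mm², y = 11 mm, Ī = 1885.7 mm⁴.
Centroid: ȳ = ΣA·y / ΣA = 118.21 mm.
Transfer each piece to the horizontal centroidal axis using Ī + A·d² with d = y − 118.21:
  bottom flange: d = -107.21 mm → contributes +63 436 571 mm⁴
  web: d = -1.2082 mm → contributes +8 006 049 mm⁴
  top flange: d = 104.79 mm → contributes +60 619 151 mm⁴
  hole: d = -107.21 mm → contributes −1 771 186 mm⁴
Total I = 130 290 586 mm⁴.

I_x ≈ 1.30 × 10⁸ mm⁴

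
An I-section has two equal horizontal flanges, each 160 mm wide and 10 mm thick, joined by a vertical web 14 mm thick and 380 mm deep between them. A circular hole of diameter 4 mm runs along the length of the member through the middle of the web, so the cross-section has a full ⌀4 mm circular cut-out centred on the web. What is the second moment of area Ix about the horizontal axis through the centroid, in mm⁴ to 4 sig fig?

Ix ≈ 1.857 × 10⁸ mm⁴

Split into non-overlapping primitives; take the origin at the lower-left of the bounding box.
Bottom flange: 160 × 10, A = 1 600 mm², y = 5 mm, Ī = 13333.3 mm⁴.
Web: 14 × 380, A = 5 320 mm², y = 200 mm, Ī = 64 017 333 mm⁴.
Top flange: 160 × 10, A = 1 600 mm², y = 395 mm, Ī = 13333.3 mm⁴.
Hole (subtracted): ⌀4, A = 12.5664 mm², y = 200 mm, Ī = 12.5664 mm⁴.
By symmetry the centroid is at mid-height, ȳ = 200 mm.
Transfer each piece to the horizontal axis through the centroid using Ī + A·d² with d = y − 200:
  bottom flange: d = -195 mm → contributes +60 853 333 mm⁴
  web: d = 0 mm → contributes +64 017 333 mm⁴
  top flange: d = 195 mm → contributes +60 853 333 mm⁴
  hole: d = 0 mm → contributes −12.5664 mm⁴
Total I = 185 723 987 mm⁴.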